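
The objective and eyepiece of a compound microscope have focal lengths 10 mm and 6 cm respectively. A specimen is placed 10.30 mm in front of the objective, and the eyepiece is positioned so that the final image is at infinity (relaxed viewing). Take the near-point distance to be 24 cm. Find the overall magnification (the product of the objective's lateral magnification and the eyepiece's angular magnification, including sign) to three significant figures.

-133

Convert to cm: f_obj = 10 mm = 1 cm; d_o = 10.30 mm = 1.03 cm.
Objective: 1/d_i = 1/f_obj - 1/d_o = 1/1 - 1/1.03 = 0.02913 cm^-1, so d_i = 34.333 cm.
m_obj = -d_i/d_o = -34.333/1.03 = -33.333.
Eyepiece angular magnification (image at infinity): M_eye = D/f_e = 24/6 = 4.000.
Overall M = m_obj x M_eye = (-33.333)(4.000) = -133.33.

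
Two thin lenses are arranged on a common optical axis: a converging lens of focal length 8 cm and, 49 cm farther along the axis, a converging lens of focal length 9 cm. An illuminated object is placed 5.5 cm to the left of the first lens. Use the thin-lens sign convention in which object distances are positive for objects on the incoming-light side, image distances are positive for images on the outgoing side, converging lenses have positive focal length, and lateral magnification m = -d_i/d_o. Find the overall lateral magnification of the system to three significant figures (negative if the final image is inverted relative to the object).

Lens 1: 1/d_i1 = 1/f_1 - 1/d_o1 = 1/8 - 1/5.5 = -0.05682 cm^-1, so d_i1 = -17.600 cm.
m_1 = -(-17.600)/5.5 = 3.2000.
The intermediate image is virtual, 17.600 cm to the left of lens 1, so d_o2 = L - d_i1 = 49 - (-17.600) = 66.600 cm.
Lens 2: 1/d_i2 = 1/f_2 - 1/d_o2 = 1/9 - 1/(66.600) = 0.09610 cm^-1, so d_i2 = 10.406 cm.
m_2 = -(10.406)/(66.600) = -0.1562.
Overall magnification: m = m_1 m_2 = -0.5000.

-0.500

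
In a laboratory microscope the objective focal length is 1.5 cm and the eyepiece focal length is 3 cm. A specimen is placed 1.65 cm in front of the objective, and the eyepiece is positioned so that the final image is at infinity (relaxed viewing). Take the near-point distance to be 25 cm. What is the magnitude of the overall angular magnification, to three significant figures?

Objective: 1/d_i = 1/f_obj - 1/d_o = 1/1.5 - 1/1.65 = 0.06061 cm^-1, so d_i = 16.500 cm.
m_obj = -d_i/d_o = -16.500/1.65 = -10.000.
Eyepiece angular magnification (image at infinity): M_eye = D/f_e = 25/3 = 8.333.
Overall M = m_obj x M_eye = (-10.000)(8.333) = -83.33.
|M| = 83.33.

83.3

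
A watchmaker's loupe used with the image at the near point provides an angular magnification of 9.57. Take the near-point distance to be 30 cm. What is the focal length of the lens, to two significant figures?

3.5 cm

For the image at the near point, M = 1 + D/f.
f = D/(M - 1) = 30/(9.57 - 1) = 3.501 cm.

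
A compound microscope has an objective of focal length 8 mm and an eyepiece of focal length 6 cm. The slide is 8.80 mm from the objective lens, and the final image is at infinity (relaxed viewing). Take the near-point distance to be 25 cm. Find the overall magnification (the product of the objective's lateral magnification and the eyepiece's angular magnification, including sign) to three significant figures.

Convert to cm: f_obj = 8 mm = 0.8 cm; d_o = 8.80 mm = 0.88 cm.
Objective: 1/d_i = 1/f_obj - 1/d_o = 1/0.8 - 1/0.88 = 0.11364 cm^-1, so d_i = 8.800 cm.
m_obj = -d_i/d_o = -8.800/0.88 = -10.000.
Eyepiece angular magnification (image at infinity): M_eye = D/f_e = 25/6 = 4.167.
Overall M = m_obj x M_eye = (-10.000)(4.167) = -41.67.

-41.7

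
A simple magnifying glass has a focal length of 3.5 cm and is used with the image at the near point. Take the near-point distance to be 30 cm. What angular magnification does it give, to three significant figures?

9.57

M = 1 + D/f = 1 + 30/3.5 = 9.571.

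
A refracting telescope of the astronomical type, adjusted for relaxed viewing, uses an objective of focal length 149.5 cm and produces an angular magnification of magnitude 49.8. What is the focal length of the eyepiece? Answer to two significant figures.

3.0 cm

|M| = f_obj/f_eye, so f_eye = f_obj/|M| = 149.5/49.8 = 3.002 cm.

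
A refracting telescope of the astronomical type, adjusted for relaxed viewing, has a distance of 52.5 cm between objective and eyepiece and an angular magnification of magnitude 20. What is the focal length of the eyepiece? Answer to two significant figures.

2.5 cm

In normal adjustment the tube length equals f_obj + f_eye and |M| = f_obj/f_eye.
So f_obj = 20 f_eye and 20 f_eye + f_eye = 52.5 cm, giving f_eye = 52.5/21 = 2.500 cm and f_obj = 50.000 cm.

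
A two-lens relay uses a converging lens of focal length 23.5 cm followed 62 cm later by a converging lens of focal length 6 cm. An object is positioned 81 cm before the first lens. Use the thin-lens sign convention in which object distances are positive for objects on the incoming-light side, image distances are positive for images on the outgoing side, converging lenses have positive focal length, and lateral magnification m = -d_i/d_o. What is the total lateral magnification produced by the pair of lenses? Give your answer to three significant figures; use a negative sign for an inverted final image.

Applying the thin-lens equation to the first lens, 1/23.5 = 1/81 + 1/d_i1, which gives d_i1 = 33.104 cm.
Its lateral magnification is m_1 = -d_i1/d_o1 = -(33.104)/81 = -0.4087.
The intermediate image is 33.104 cm to the right of lens 1, so d_o2 = L - d_i1 = 62 - 33.104 = 28.896 cm.
Applying the thin-lens equation again with f_2 = 6 cm and d_o2 = 28.896 cm gives d_i2 = 7.572 cm.
m_2 = -(7.572)/(28.896) = -0.2621.
Total m = m_1 x m_2 = (-0.4087)(-0.2621) = 0.1071.

0.107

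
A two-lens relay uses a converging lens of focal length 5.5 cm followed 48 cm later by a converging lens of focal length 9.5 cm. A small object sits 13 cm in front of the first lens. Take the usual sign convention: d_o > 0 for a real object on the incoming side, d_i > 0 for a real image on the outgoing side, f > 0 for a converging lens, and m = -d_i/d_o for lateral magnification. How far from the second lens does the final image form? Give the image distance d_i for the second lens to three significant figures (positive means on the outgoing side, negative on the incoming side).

12.6 cm

Lens 1: 1/d_i1 = 1/f_1 - 1/d_o1 = 1/5.5 - 1/13 = 0.10490 cm^-1, so d_i1 = 9.533 cm.
The intermediate image is 9.533 cm to the right of lens 1, so d_o2 = L - d_i1 = 48 - 9.533 = 38.467 cm.
Lens 2: 1/d_i2 = 1/f_2 - 1/d_o2 = 1/9.5 - 1/(38.467) = 0.07927 cm^-1, so d_i2 = 12.616 cm.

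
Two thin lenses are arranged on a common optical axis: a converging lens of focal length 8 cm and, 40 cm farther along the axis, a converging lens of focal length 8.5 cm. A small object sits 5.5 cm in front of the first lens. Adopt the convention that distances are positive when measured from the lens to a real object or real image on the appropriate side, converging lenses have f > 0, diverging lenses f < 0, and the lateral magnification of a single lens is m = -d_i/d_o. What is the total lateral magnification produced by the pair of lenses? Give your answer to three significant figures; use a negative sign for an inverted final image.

-0.554

Lens 1: 1/d_i1 = 1/f_1 - 1/d_o1 = 1/8 - 1/5.5 = -0.05682 cm^-1, so d_i1 = -17.600 cm.
m_1 = -(-17.600)/5.5 = 3.2000.
With d_i1 < 0 the first image is virtual and lies on the object side; the object distance for lens 2 is d_o2 = 40 - (-17.600) = 57.600 cm.
Lens 2: 1/d_i2 = 1/f_2 - 1/d_o2 = 1/8.5 - 1/(57.600) = 0.10029 cm^-1, so d_i2 = 9.971 cm.
m_2 = -(9.971)/(57.600) = -0.1731.
The system's lateral magnification is m_1 m_2 = (3.2000)(-0.1731) = -0.5540.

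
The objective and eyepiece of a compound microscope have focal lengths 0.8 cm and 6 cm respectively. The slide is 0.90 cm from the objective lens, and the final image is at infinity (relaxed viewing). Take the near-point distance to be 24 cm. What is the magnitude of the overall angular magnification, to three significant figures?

Objective: 1/d_i = 1/f_obj - 1/d_o = 1/0.8 - 1/0.90 = 0.13889 cm^-1, so d_i = 7.200 cm.
m_obj = -d_i/d_o = -7.200/0.90 = -8.000.
Eyepiece angular magnification (image at infinity): M_eye = D/f_e = 24/6 = 4.000.
Overall M = m_obj x M_eye = (-8.000)(4.000) = -32.00.
|M| = 32.00.

32.0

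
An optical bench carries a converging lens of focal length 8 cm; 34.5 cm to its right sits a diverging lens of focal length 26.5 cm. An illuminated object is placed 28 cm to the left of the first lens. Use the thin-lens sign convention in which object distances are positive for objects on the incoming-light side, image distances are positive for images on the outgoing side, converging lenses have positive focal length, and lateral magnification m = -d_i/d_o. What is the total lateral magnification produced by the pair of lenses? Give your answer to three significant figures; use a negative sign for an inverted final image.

-0.213

Lens 1: 1/d_i1 = 1/f_1 - 1/d_o1 = 1/8 - 1/28 = 0.08929 cm^-1, so d_i1 = 11.200 cm.
m_1 = -(11.200)/28 = -0.4000.
Object distance for lens 2: d_o2 = 34.5 - 11.200 = 23.300 cm.
Lens 2: 1/d_i2 = 1/f_2 - 1/d_o2 = 1/(-26.5) - 1/(23.300) = -0.08065 cm^-1, so d_i2 = -12.399 cm.
m_2 = -(-12.399)/(23.300) = 0.5321.
The system's lateral magnification is m_1 m_2 = (-0.4000)(0.5321) = -0.2129.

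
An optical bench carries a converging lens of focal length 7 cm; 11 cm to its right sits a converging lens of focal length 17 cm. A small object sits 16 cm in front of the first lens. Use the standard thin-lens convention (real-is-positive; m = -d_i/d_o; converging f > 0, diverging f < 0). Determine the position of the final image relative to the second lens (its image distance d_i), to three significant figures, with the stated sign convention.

Applying the thin-lens equation to the first lens, 1/7 = 1/16 + 1/d_i1, which gives d_i1 = 12.444 cm.
Since 12.444 cm > 11 cm, the first image lies past the second lens and serves as a virtual object: d_o2 = L - d_i1 = -1.444 cm.
Applying the thin-lens equation again with f_2 = 17 cm and d_o2 = -1.444 cm gives d_i2 = 1.331 cm.

1.33 cm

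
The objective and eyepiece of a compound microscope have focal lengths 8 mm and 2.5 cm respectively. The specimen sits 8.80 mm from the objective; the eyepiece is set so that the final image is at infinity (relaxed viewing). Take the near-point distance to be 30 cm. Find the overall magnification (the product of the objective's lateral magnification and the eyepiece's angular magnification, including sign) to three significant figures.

-120

Convert to cm: f_obj = 8 mm = 0.8 cm; d_o = 8.80 mm = 0.88 cm.
Objective: 1/d_i = 1/f_obj - 1/d_o = 1/0.8 - 1/0.88 = 0.11364 cm^-1, so d_i = 8.800 cm.
m_obj = -d_i/d_o = -8.800/0.88 = -10.000.
Eyepiece angular magnification (image at infinity): M_eye = D/f_e = 30/2.5 = 12.000.
Overall M = m_obj x M_eye = (-10.000)(12.000) = -120.00.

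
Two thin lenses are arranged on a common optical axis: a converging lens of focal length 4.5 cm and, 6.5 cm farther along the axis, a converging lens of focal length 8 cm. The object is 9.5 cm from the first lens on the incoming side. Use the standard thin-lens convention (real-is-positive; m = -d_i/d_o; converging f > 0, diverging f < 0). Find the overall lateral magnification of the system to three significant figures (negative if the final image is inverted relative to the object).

First lens: d_i1 = 1/(1/4.5 - 1/9.5) = 8.550 cm.
m_1 = -(8.550)/9.5 = -0.9000.
This image would form 8.550 cm past lens 1, i.e. 2.050 cm beyond lens 2, so it is a virtual object for lens 2: d_o2 = 6.5 - 8.550 = -2.050 cm.
Second lens: d_i2 = 1/(1/8 - 1/(-2.050)) = 1.632 cm.
m_2 = -(1.632)/(-2.050) = 0.7960.
Overall magnification: m = m_1 m_2 = -0.7164.

-0.716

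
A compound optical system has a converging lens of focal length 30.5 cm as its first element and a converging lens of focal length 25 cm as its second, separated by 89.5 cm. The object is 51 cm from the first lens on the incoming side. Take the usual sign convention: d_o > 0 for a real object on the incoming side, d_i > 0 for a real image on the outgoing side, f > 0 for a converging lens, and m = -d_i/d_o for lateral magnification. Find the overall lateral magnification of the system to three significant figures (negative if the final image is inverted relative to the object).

-3.27

Applying the thin-lens equation to the first lens, 1/30.5 = 1/51 + 1/d_i1, which gives d_i1 = 75.878 cm.
Its lateral magnification is m_1 = -d_i1/d_o1 = -(75.878)/51 = -1.4878.
The intermediate image is 75.878 cm to the right of lens 1, so d_o2 = L - d_i1 = 89.5 - 75.878 = 13.622 cm.
Applying the thin-lens equation again with f_2 = 25 cm and d_o2 = 13.622 cm gives d_i2 = -29.930 cm.
m_2 = -(-29.930)/(13.622) = 2.1972.
The system's lateral magnification is m_1 m_2 = (-1.4878)(2.1972) = -3.2690.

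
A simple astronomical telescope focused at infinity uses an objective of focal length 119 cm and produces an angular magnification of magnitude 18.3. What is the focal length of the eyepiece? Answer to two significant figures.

|M| = f_obj/f_eye, so f_eye = f_obj/|M| = 119/18.3 = 6.503 cm.

6.5 cm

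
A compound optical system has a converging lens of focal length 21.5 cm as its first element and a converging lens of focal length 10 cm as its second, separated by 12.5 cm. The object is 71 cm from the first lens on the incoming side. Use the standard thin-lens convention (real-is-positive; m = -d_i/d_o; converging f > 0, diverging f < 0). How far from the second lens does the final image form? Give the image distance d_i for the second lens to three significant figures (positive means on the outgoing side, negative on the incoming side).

Lens 1: 1/d_i1 = 1/f_1 - 1/d_o1 = 1/21.5 - 1/71 = 0.03243 cm^-1, so d_i1 = 30.838 cm.
Since 30.838 cm > 12.5 cm, the first image lies past the second lens and serves as a virtual object: d_o2 = L - d_i1 = -18.338 cm.
Lens 2: 1/d_i2 = 1/f_2 - 1/d_o2 = 1/10 - 1/(-18.338) = 0.15453 cm^-1, so d_i2 = 6.471 cm.

6.47 cm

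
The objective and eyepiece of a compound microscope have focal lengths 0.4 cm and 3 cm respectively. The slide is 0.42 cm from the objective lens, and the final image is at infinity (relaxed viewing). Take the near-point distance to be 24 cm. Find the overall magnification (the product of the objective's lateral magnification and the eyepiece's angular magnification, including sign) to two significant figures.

-160

Objective: 1/d_i = 1/f_obj - 1/d_o = 1/0.4 - 1/0.42 = 0.11905 cm^-1, so d_i = 8.400 cm.
m_obj = -d_i/d_o = -8.400/0.42 = -20.000.
Eyepiece angular magnification (image at infinity): M_eye = D/f_e = 24/3 = 8.000.
Overall M = m_obj x M_eye = (-20.000)(8.000) = -160.00.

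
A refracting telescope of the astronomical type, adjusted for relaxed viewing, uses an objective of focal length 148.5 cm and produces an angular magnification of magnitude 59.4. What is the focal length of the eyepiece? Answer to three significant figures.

|M| = f_obj/f_eye, so f_eye = f_obj/|M| = 148.5/59.4 = 2.500 cm.

2.50 cm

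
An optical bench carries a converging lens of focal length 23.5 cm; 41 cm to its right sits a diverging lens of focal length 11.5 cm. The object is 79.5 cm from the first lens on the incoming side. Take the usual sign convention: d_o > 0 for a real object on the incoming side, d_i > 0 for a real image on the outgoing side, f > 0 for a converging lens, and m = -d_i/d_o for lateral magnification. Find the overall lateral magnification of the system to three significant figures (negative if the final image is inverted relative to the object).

-0.252

First lens: d_i1 = 1/(1/23.5 - 1/79.5) = 33.362 cm.
m_1 = -(33.362)/79.5 = -0.4196.
That image sits 7.638 cm in front of the second lens, so d_o2 = 7.638 cm.
Second lens: d_i2 = 1/(1/(-11.5) - 1/(7.638)) = -4.590 cm.
m_2 = -(-4.590)/(7.638) = 0.6009.
Overall magnification: m = m_1 m_2 = -0.2522.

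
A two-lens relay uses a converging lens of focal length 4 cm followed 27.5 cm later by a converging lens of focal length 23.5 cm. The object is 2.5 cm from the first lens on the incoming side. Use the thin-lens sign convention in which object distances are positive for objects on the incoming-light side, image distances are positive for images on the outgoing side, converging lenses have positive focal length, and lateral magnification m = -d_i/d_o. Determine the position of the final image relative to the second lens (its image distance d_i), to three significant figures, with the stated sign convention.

First lens: d_i1 = 1/(1/4 - 1/2.5) = -6.667 cm.
The intermediate image is virtual, 6.667 cm to the left of lens 1, so d_o2 = L - d_i1 = 27.5 - (-6.667) = 34.167 cm.
Second lens: d_i2 = 1/(1/23.5 - 1/(34.167)) = 75.273 cm.

75.3 cm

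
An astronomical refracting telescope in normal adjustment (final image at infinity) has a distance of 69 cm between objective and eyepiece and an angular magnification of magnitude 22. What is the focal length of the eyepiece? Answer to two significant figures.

In normal adjustment the tube length equals f_obj + f_eye and |M| = f_obj/f_eye.
So f_obj = 22 f_eye and 22 f_eye + f_eye = 69 cm, giving f_eye = 69/23 = 3.000 cm and f_obj = 66.000 cm.

3.0 cm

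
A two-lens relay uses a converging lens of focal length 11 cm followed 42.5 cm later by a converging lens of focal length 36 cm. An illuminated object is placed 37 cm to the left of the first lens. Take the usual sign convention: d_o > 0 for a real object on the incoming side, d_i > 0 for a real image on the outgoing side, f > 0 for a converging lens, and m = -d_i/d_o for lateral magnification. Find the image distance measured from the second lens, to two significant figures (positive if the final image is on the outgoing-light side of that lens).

-110 cm

Lens 1: 1/d_i1 = 1/f_1 - 1/d_o1 = 1/11 - 1/37 = 0.06388 cm^-1, so d_i1 = 15.654 cm.
That image sits 26.846 cm in front of the second lens, so d_o2 = 26.846 cm.
Lens 2: 1/d_i2 = 1/f_2 - 1/d_o2 = 1/36 - 1/(26.846) = -0.00947 cm^-1, so d_i2 = -105.580 cm.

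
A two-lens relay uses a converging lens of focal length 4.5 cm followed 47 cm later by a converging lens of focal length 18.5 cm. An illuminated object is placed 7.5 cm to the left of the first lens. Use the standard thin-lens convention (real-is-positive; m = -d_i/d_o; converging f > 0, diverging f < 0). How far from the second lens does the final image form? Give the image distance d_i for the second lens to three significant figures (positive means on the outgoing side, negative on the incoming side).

Applying the thin-lens equation to the first lens, 1/4.5 = 1/7.5 + 1/d_i1, which gives d_i1 = 11.250 cm.
That image sits 35.750 cm in front of the second lens, so d_o2 = 35.750 cm.
Applying the thin-lens equation again with f_2 = 18.5 cm and d_o2 = 35.750 cm gives d_i2 = 38.341 cm.

38.3 cm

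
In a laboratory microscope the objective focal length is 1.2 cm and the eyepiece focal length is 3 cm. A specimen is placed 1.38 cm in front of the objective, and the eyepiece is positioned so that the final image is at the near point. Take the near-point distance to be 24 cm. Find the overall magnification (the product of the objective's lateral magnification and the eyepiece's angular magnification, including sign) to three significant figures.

Objective: 1/d_i = 1/f_obj - 1/d_o = 1/1.2 - 1/1.38 = 0.10870 cm^-1, so d_i = 9.200 cm.
m_obj = -d_i/d_o = -9.200/1.38 = -6.667.
Eyepiece angular magnification (image at near point): M_eye = 1 + D/f_e = 1 + 24/3 = 9.000.
Overall M = m_obj x M_eye = (-6.667)(9.000) = -60.00.

-60.0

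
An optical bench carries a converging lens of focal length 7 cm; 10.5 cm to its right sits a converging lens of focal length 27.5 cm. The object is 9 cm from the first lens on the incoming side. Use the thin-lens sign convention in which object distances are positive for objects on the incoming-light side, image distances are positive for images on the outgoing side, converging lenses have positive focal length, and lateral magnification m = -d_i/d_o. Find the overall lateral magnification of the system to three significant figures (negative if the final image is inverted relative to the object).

-1.98

Applying the thin-lens equation to the first lens, 1/7 = 1/9 + 1/d_i1, which gives d_i1 = 31.500 cm.
Its lateral magnification is m_1 = -d_i1/d_o1 = -(31.500)/9 = -3.5000.
This image would form 31.500 cm past lens 1, i.e. 21.000 cm beyond lens 2, so it is a virtual object for lens 2: d_o2 = 10.5 - 31.500 = -21.000 cm.
Applying the thin-lens equation again with f_2 = 27.5 cm and d_o2 = -21.000 cm gives d_i2 = 11.907 cm.
m_2 = -(11.907)/(-21.000) = 0.5670.
The system's lateral magnification is m_1 m_2 = (-3.5000)(0.5670) = -1.9845.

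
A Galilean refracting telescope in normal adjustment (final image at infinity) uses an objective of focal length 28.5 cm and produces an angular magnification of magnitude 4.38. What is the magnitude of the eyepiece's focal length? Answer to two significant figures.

|M| = f_obj/|f_eye|, so |f_eye| = f_obj/|M| = 28.5/4.38 = 6.507 cm.
(The eyepiece is diverging, so its signed focal length is -6.507 cm.)

6.5 cm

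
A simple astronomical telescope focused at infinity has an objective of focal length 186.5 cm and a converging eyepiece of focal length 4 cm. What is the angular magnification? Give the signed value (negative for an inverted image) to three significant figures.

M = -f_obj/f_eye = -186.5/(4) = -46.625.

-46.6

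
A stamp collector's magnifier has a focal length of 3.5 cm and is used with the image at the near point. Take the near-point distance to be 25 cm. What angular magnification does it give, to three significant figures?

8.14

M = 1 + D/f = 1 + 25/3.5 = 8.143.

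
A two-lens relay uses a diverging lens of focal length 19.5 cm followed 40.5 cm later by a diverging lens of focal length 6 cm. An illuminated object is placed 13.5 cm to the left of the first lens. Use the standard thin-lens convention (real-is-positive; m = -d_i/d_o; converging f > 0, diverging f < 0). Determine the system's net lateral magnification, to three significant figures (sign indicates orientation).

Lens 1: 1/d_i1 = 1/f_1 - 1/d_o1 = 1/(-19.5) - 1/13.5 = -0.12536 cm^-1, so d_i1 = -7.977 cm.
m_1 = -(-7.977)/13.5 = 0.5909.
With d_i1 < 0 the first image is virtual and lies on the object side; the object distance for lens 2 is d_o2 = 40.5 - (-7.977) = 48.477 cm.
Lens 2: 1/d_i2 = 1/f_2 - 1/d_o2 = 1/(-6) - 1/(48.477) = -0.18729 cm^-1, so d_i2 = -5.339 cm.
m_2 = -(-5.339)/(48.477) = 0.1101.
The system's lateral magnification is m_1 m_2 = (0.5909)(0.1101) = 0.0651.

0.0651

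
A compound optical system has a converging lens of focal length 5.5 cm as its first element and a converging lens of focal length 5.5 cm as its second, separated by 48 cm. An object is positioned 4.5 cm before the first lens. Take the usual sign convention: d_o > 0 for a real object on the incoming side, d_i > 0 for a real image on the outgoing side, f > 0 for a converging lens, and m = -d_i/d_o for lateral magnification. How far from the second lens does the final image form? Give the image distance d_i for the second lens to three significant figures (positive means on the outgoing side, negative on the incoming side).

5.95 cm

Applying the thin-lens equation to the first lens, 1/5.5 = 1/4.5 + 1/d_i1, which gives d_i1 = -24.750 cm.
With d_i1 < 0 the first image is virtual and lies on the object side; the object distance for lens 2 is d_o2 = 48 - (-24.750) = 72.750 cm.
Applying the thin-lens equation again with f_2 = 5.5 cm and d_o2 = 72.750 cm gives d_i2 = 5.950 cm.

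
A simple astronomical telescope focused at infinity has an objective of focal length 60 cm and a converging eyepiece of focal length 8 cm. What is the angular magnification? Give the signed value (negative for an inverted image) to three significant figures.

M = -f_obj/f_eye = -60/(8) = -7.500.

-7.50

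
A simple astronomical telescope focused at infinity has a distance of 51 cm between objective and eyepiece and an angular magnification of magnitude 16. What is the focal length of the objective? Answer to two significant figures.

In normal adjustment the tube length equals f_obj + f_eye and |M| = f_obj/f_eye.
So f_obj = 16 f_eye and 16 f_eye + f_eye = 51 cm, giving f_eye = 51/17 = 3.000 cm and f_obj = 48.000 cm.

48 cm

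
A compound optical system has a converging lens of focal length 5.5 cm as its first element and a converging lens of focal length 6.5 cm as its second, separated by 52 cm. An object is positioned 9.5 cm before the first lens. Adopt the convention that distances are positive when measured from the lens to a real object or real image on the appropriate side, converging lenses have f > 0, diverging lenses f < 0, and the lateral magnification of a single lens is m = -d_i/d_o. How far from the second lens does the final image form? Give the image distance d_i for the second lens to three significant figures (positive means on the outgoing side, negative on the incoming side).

7.80 cm

First lens: d_i1 = 1/(1/5.5 - 1/9.5) = 13.062 cm.
Object distance for lens 2: d_o2 = 52 - 13.062 = 38.938 cm.
Second lens: d_i2 = 1/(1/6.5 - 1/(38.938)) = 7.803 cm.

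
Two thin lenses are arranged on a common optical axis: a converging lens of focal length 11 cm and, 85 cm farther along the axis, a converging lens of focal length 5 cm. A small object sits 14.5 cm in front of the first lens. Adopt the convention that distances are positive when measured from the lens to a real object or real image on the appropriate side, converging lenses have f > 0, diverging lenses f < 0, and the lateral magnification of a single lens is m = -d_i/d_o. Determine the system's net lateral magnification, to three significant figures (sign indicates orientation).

Applying the thin-lens equation to the first lens, 1/11 = 1/14.5 + 1/d_i1, which gives d_i1 = 45.571 cm.
Its lateral magnification is m_1 = -d_i1/d_o1 = -(45.571)/14.5 = -3.1429.
The intermediate image is 45.571 cm to the right of lens 1, so d_o2 = L - d_i1 = 85 - 45.571 = 39.429 cm.
Applying the thin-lens equation again with f_2 = 5 cm and d_o2 = 39.429 cm gives d_i2 = 5.726 cm.
m_2 = -(5.726)/(39.429) = -0.1452.
Total m = m_1 x m_2 = (-3.1429)(-0.1452) = 0.4564.

0.456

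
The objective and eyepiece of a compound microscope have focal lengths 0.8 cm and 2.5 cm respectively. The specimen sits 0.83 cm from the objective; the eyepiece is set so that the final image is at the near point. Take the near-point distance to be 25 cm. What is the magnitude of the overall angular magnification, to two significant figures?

290

Objective: 1/d_i = 1/f_obj - 1/d_o = 1/0.8 - 1/0.83 = 0.04518 cm^-1, so d_i = 22.133 cm.
m_obj = -d_i/d_o = -22.133/0.83 = -26.667.
Eyepiece angular magnification (image at near point): M_eye = 1 + D/f_e = 1 + 25/2.5 = 11.000.
Overall M = m_obj x M_eye = (-26.667)(11.000) = -293.33.
|M| = 293.33.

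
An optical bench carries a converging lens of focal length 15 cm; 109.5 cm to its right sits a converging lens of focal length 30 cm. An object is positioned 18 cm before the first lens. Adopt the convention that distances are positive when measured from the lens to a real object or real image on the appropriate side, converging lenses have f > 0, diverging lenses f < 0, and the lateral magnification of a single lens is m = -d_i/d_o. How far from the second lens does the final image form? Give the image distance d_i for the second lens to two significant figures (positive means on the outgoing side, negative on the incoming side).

Applying the thin-lens equation to the first lens, 1/15 = 1/18 + 1/d_i1, which gives d_i1 = 90.000 cm.
That image sits 19.500 cm in front of the second lens, so d_o2 = 19.500 cm.
Applying the thin-lens equation again with f_2 = 30 cm and d_o2 = 19.500 cm gives d_i2 = -55.714 cm.

-56 cm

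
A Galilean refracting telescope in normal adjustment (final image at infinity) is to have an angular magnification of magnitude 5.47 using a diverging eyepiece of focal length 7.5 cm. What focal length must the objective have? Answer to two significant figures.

41 cm

|M| = f_obj/|f_eye|, so f_obj = |M| x |f_eye| = 5.47 x 7.5 = 41.025 cm.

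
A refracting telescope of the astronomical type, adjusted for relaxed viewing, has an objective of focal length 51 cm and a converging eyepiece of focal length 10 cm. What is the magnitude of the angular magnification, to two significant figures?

5.1

|M| = f_obj/|f_eye| = 51/10 = 5.100.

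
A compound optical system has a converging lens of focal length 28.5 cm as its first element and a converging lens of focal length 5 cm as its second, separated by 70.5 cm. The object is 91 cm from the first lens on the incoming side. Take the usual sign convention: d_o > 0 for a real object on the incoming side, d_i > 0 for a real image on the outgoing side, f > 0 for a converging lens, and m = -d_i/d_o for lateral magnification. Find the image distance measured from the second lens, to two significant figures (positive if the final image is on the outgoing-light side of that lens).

First lens: d_i1 = 1/(1/28.5 - 1/91) = 41.496 cm.
The intermediate image is 41.496 cm to the right of lens 1, so d_o2 = L - d_i1 = 70.5 - 41.496 = 29.004 cm.
Second lens: d_i2 = 1/(1/5 - 1/(29.004)) = 6.041 cm.

6.0 cm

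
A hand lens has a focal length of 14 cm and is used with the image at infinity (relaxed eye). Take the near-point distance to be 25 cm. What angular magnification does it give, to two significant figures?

1.8

M = D/f = 25/14 = 1.786.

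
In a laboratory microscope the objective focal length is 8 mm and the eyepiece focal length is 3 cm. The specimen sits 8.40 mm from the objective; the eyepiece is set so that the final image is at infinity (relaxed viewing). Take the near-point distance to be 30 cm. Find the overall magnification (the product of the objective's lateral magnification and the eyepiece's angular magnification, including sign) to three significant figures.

Convert to cm: f_obj = 8 mm = 0.8 cm; d_o = 8.40 mm = 0.84 cm.
Objective: 1/d_i = 1/f_obj - 1/d_o = 1/0.8 - 1/0.84 = 0.05952 cm^-1, so d_i = 16.800 cm.
m_obj = -d_i/d_o = -16.800/0.84 = -20.000.
Eyepiece angular magnification (image at infinity): M_eye = D/f_e = 30/3 = 10.000.
Overall M = m_obj x M_eye = (-20.000)(10.000) = -200.00.

-200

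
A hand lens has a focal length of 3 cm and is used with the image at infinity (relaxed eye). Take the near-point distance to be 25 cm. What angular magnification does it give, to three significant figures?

M = D/f = 25/3 = 8.333.

8.33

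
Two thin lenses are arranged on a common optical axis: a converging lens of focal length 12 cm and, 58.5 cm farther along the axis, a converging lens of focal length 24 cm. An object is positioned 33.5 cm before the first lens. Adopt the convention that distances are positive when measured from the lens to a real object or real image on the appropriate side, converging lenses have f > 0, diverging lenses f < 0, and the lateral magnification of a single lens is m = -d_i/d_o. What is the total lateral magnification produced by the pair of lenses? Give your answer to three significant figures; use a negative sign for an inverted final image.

0.848

Applying the thin-lens equation to the first lens, 1/12 = 1/33.5 + 1/d_i1, which gives d_i1 = 18.698 cm.
Its lateral magnification is m_1 = -d_i1/d_o1 = -(18.698)/33.5 = -0.5581.
That image sits 39.802 cm in front of the second lens, so d_o2 = 39.802 cm.
Applying the thin-lens equation again with f_2 = 24 cm and d_o2 = 39.802 cm gives d_i2 = 60.450 cm.
m_2 = -(60.450)/(39.802) = -1.5188.
Total m = m_1 x m_2 = (-0.5581)(-1.5188) = 0.8477.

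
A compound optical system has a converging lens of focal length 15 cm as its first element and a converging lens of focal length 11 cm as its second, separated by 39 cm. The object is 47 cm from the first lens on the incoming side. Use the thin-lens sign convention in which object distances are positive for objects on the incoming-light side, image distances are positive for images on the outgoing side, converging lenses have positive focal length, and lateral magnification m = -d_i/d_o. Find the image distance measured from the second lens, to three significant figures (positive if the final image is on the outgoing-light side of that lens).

First lens: d_i1 = 1/(1/15 - 1/47) = 22.031 cm.
The intermediate image is 22.031 cm to the right of lens 1, so d_o2 = L - d_i1 = 39 - 22.031 = 16.969 cm.
Second lens: d_i2 = 1/(1/11 - 1/(16.969)) = 31.272 cm.

31.3 cm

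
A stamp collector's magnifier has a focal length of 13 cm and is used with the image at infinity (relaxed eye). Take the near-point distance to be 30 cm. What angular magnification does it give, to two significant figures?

2.3

M = D/f = 30/13 = 2.308.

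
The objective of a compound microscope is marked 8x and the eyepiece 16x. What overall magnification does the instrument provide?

128

The overall magnification of a compound microscope is the product of the objective and eyepiece magnifications:
M = M_obj x M_eye = 8 x 16 = 128.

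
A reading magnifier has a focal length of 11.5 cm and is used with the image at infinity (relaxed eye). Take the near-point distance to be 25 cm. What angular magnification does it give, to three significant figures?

M = D/f = 25/11.5 = 2.174.

2.17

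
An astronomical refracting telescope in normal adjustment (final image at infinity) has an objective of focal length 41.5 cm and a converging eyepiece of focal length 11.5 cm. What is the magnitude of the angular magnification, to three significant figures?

|M| = f_obj/|f_eye| = 41.5/11.5 = 3.609.

3.61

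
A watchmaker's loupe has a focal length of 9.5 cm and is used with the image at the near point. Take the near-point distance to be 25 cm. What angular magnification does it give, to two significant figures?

3.6

M = 1 + D/f = 1 + 25/9.5 = 3.632.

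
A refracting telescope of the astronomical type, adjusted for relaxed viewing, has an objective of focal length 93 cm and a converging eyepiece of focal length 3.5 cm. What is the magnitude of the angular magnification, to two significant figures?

27

|M| = f_obj/|f_eye| = 93/3.5 = 26.571.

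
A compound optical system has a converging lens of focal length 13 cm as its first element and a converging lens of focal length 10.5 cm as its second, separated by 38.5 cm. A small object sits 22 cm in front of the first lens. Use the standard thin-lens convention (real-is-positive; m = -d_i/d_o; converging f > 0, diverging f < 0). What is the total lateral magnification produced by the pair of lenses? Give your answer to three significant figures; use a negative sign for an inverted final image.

-4.01

Lens 1: 1/d_i1 = 1/f_1 - 1/d_o1 = 1/13 - 1/22 = 0.03147 cm^-1, so d_i1 = 31.778 cm.
m_1 = -(31.778)/22 = -1.4444.
Object distance for lens 2: d_o2 = 38.5 - 31.778 = 6.722 cm.
Lens 2: 1/d_i2 = 1/f_2 - 1/d_o2 = 1/10.5 - 1/(6.722) = -0.05352 cm^-1, so d_i2 = -18.684 cm.
m_2 = -(-18.684)/(6.722) = 2.7794.
The system's lateral magnification is m_1 m_2 = (-1.4444)(2.7794) = -4.0147.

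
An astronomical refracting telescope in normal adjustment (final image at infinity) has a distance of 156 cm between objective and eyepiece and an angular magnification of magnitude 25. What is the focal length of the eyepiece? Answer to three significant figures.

In normal adjustment the tube length equals f_obj + f_eye and |M| = f_obj/f_eye.
So f_obj = 25 f_eye and 25 f_eye + f_eye = 156 cm, giving f_eye = 156/26 = 6.000 cm and f_obj = 150.000 cm.

6.00 cm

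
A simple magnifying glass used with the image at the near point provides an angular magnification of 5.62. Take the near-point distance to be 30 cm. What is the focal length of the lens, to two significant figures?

6.5 cm

For the image at the near point, M = 1 + D/f.
f = D/(M - 1) = 30/(5.62 - 1) = 6.494 cm.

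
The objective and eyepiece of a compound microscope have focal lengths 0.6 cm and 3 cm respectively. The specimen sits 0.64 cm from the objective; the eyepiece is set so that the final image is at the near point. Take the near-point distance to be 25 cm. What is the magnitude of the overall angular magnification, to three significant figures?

140

Objective: 1/d_i = 1/f_obj - 1/d_o = 1/0.6 - 1/0.64 = 0.10417 cm^-1, so d_i = 9.600 cm.
m_obj = -d_i/d_o = -9.600/0.64 = -15.000.
Eyepiece angular magnification (image at near point): M_eye = 1 + D/f_e = 1 + 25/3 = 9.333.
Overall M = m_obj x M_eye = (-15.000)(9.333) = -140.00.
|M| = 140.00.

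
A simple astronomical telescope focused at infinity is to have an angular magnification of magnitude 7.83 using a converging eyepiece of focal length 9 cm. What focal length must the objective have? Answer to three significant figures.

|M| = f_obj/|f_eye|, so f_obj = |M| x |f_eye| = 7.83 x 9 = 70.470 cm.

70.5 cm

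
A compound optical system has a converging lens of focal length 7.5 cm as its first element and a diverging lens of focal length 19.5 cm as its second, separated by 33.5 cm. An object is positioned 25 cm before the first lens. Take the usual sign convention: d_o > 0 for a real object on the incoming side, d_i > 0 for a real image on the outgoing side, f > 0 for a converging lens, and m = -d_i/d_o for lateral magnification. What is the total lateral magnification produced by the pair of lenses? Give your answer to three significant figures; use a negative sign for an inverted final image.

-0.198

Lens 1: 1/d_i1 = 1/f_1 - 1/d_o1 = 1/7.5 - 1/25 = 0.09333 cm^-1, so d_i1 = 10.714 cm.
m_1 = -(10.714)/25 = -0.4286.
That image sits 22.786 cm in front of the second lens, so d_o2 = 22.786 cm.
Lens 2: 1/d_i2 = 1/f_2 - 1/d_o2 = 1/(-19.5) - 1/(22.786) = -0.09517 cm^-1, so d_i2 = -10.508 cm.
m_2 = -(-10.508)/(22.786) = 0.4611.
The system's lateral magnification is m_1 m_2 = (-0.4286)(0.4611) = -0.1976.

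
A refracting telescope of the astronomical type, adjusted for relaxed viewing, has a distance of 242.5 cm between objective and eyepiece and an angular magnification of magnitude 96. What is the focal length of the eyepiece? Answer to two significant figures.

2.5 cm

In normal adjustment the tube length equals f_obj + f_eye and |M| = f_obj/f_eye.
So f_obj = 96 f_eye and 96 f_eye + f_eye = 242.5 cm, giving f_eye = 242.5/97 = 2.500 cm and f_obj = 240.000 cm.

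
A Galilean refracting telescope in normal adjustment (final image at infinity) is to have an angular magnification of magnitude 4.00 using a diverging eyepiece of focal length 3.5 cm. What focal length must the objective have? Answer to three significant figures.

|M| = f_obj/|f_eye|, so f_obj = |M| x |f_eye| = 4.0 x 3.5 = 14.000 cm.

14.0 cm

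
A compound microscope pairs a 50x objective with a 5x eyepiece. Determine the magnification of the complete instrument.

250

The overall magnification of a compound microscope is the product of the objective and eyepiece magnifications:
M = M_obj x M_eye = 50 x 5 = 250.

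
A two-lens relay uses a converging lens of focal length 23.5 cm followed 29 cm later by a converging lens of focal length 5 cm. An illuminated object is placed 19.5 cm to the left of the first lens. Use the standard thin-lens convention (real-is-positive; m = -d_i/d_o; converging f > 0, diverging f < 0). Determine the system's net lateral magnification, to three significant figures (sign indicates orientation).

-0.212

Applying the thin-lens equation to the first lens, 1/23.5 = 1/19.5 + 1/d_i1, which gives d_i1 = -114.563 cm.
Its lateral magnification is m_1 = -d_i1/d_o1 = -(-114.563)/19.5 = 5.8750.
The intermediate image is virtual, 114.563 cm to the left of lens 1, so d_o2 = L - d_i1 = 29 - (-114.563) = 143.562 cm.
Applying the thin-lens equation again with f_2 = 5 cm and d_o2 = 143.562 cm gives d_i2 = 5.180 cm.
m_2 = -(5.180)/(143.562) = -0.0361.
Total m = m_1 x m_2 = (5.8750)(-0.0361) = -0.2120.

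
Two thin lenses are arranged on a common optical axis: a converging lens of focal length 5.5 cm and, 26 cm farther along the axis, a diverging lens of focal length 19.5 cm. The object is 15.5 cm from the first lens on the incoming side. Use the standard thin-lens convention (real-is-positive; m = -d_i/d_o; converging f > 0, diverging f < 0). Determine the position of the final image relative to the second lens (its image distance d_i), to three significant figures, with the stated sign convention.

Applying the thin-lens equation to the first lens, 1/5.5 = 1/15.5 + 1/d_i1, which gives d_i1 = 8.525 cm.
Object distance for lens 2: d_o2 = 26 - 8.525 = 17.475 cm.
Applying the thin-lens equation again with f_2 = -19.5 cm and d_o2 = 17.475 cm gives d_i2 = -9.216 cm.

-9.22 cm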